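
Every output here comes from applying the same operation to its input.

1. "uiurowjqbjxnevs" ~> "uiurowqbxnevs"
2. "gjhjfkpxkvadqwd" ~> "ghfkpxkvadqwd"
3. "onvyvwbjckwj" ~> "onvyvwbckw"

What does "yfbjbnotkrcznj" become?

yfbbnotkrczn

The transformation: remove every "j".
"yfbjbnotkrcznj" → "yfbbnotkrczn".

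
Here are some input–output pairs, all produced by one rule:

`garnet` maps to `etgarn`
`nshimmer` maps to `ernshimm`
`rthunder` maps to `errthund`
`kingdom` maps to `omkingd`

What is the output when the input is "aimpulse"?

seaimpul

The rule is to move the last 2 characters to the front (rotate right by 2).
"aimpulse" → "seaimpul".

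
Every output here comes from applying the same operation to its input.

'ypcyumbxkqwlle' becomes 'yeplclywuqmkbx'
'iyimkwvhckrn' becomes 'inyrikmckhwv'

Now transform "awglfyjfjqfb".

abwfgqljffyj

What's happening: take characters alternately from the front and the back (1st, last, 2nd, 2nd-last, ...).
"awglfyjfjqfb" → "abwfgqljffyj".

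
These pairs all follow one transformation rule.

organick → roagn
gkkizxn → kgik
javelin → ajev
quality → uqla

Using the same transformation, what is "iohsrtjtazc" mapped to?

oishtrtj

The rule is to delete the last 3 characters, then swap each adjacent pair of characters (1↔2, 3↔4, ...).
"iohsrtjtazc" → "iohsrtjt" → "oishtrtj".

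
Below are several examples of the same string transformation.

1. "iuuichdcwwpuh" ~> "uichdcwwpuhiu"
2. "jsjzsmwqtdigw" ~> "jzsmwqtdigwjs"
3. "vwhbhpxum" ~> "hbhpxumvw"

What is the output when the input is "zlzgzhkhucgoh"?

The pattern: move the first 2 characters to the end (rotate left by 2).
So "zlzgzhkhucgoh" becomes "zgzhkhucgohzl".

zgzhkhucgohzl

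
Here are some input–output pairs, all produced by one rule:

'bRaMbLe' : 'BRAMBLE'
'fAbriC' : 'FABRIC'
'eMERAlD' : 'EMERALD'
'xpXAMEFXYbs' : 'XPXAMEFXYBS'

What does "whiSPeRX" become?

WHISPERX

Looking at the pairs, the operation is to convert every letter to uppercase.
Applying that to "whiSPeRX" gives "WHISPERX".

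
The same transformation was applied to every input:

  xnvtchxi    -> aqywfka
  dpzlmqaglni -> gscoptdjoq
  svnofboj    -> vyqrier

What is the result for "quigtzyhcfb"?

The pattern: delete the last character, then shift every letter 3 places forward in the alphabet (wrapping around).
For "quigtzyhcfb", step one produces "quigtzyhcf"; step two turns that into "txljwcbkfi".

txljwcbkfi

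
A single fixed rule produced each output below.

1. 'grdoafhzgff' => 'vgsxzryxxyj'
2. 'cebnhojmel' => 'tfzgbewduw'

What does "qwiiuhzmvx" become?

Each output is the input with this applied: shift every letter 8 places backward in the alphabet (wrapping around), then move the first 2 characters to the end (rotate left by 2).
For "qwiiuhzmvx" the result is "aamzrenpio".

aamzrenpio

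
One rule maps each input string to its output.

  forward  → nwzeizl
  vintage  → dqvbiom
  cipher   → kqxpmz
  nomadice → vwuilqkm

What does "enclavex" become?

In each case the input is transformed by: shift every letter 8 places forward in the alphabet (wrapping around).
For "enclavex" the result is "mvktidmf".

mvktidmf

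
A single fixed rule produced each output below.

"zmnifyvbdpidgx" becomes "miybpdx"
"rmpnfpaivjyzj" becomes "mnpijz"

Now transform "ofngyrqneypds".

fgrnyd

Each output is the input with this applied: keep every other character starting from the second (positions 2nd, 4th, 6th, ...).
On "ofngyrqneypds" that produces "fgrnyd".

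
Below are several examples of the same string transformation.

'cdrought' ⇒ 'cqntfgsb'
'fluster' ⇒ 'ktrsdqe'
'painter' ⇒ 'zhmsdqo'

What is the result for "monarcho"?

Looking at the pairs, the operation is to move the first character to the end, then shift every letter 1 place backward in the alphabet (wrapping around).
"monarcho" → "onarchom" → "nmzqbgnl".

nmzqbgnl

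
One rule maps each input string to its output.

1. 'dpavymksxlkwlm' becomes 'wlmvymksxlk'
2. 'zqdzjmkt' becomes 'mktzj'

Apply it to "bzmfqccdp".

In each case the input is transformed by: delete the first 3 characters, then move the last 3 characters to the front (rotate right by 3).
"bzmfqccdp" → "cdpfqc".

cdpfqc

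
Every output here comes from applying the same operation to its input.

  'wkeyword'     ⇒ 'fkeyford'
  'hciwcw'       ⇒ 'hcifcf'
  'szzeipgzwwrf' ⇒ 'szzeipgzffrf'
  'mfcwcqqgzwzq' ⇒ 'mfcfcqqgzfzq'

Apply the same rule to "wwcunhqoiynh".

What's happening: replace every "w" with "f".
For "wwcunhqoiynh" the result is "ffcunhqoiynh".

ffcunhqoiynh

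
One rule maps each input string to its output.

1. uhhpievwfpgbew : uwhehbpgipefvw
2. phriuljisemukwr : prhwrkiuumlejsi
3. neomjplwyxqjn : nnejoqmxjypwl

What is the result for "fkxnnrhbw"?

fwkbxhnrn

The transformation: take characters alternately from the front and the back (1st, last, 2nd, 2nd-last, ...).
"fkxnnrhbw" → "fwkbxhnrn".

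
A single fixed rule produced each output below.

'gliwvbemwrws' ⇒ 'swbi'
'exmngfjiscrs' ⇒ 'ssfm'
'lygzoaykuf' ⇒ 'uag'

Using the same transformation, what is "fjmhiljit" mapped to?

tlm

Looking at the pairs, the operation is to keep one character in every 3, starting at position 3 (positions 3rd, 6th, 9th, ...), then reverse the string.
"fjmhiljit" → "mlt" → "tlm".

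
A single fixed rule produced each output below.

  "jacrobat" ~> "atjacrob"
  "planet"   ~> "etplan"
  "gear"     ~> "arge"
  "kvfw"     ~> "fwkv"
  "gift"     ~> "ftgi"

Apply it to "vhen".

The rule is to move the last 2 characters to the front (rotate right by 2).
Applying that to "vhen" gives "envh".

envh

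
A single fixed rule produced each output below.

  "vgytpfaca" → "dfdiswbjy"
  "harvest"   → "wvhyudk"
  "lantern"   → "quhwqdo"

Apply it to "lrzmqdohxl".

The transformation: shift every letter 3 places forward in the alphabet (wrapping around), then reverse the string.
Applying both steps to "lrzmqdohxl": "oucptgrkao", then "oakrgtpcuo".

oakrgtpcuo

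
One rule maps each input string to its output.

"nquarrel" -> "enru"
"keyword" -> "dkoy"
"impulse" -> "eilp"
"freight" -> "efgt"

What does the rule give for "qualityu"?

aiqy

What's happening: keep every other character starting from the first (positions 1st, 3rd, 5th, ...), then sort the characters into alphabetical order.
Applying both steps to "qualityu": "qaiy", then "aiqy".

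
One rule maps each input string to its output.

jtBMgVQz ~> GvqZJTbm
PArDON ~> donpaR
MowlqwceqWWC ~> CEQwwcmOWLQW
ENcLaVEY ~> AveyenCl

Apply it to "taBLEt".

leTTAb

Each output is the input with this applied: swap the front and back halves of the string, then flip the case of every letter.
Starting from "taBLEt": after the first operation, "LEttaB"; after the second, "leTTAb".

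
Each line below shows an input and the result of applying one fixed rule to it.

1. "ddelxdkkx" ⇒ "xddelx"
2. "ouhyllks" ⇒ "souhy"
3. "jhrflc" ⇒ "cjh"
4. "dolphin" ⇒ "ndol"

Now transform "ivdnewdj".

jivdn

Rule — move the last character to the front, then delete the last 3 characters.
So "ivdnewdj" becomes "jivdn".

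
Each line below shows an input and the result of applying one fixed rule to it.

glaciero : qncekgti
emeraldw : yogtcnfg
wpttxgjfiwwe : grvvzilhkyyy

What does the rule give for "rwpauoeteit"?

The transformation: swap the first and last characters, then shift every letter 2 places forward in the alphabet (wrapping around).
Starting from "rwpauoeteit": after the first operation, "twpauoeteir"; after the second, "vyrcwqgvgkt".

vyrcwqgvgkt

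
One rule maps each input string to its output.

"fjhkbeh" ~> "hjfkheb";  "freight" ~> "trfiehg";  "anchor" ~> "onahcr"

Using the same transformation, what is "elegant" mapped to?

Each output is the input with this applied: swap each adjacent pair of characters (1↔2, 3↔4, ...), then move the last character to the front.
Starting from "elegant": after the first operation, "legenat"; after the second, "tlegena".

tlegena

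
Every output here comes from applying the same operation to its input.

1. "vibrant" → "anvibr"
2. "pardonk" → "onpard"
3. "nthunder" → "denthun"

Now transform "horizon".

Rule — delete the last character, then move the last 2 characters to the front (rotate right by 2).
So "horizon" becomes "zohori".

zohori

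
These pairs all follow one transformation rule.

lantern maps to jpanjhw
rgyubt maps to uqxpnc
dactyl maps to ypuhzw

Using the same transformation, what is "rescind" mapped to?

oyejzna

The transformation: shift every letter 4 places backward in the alphabet (wrapping around), then move the first 2 characters to the end (rotate left by 2).
For "rescind", step one produces "naoyejz"; step two turns that into "oyejzna".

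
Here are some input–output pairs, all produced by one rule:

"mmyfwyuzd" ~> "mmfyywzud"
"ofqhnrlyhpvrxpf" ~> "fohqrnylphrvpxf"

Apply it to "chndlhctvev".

The rule is to swap each adjacent pair of characters (1↔2, 3↔4, ...).
On "chndlhctvev" that produces "hcdnhltcevv".

hcdnhltcevv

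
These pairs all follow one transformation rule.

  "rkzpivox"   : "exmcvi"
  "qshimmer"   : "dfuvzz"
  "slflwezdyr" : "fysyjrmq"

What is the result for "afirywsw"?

nsvelj

The pattern: shift every letter 13 places forward in the alphabet (wrapping around) — i.e. ROT13, then delete the last 2 characters.
"afirywsw" → "nsveljfj" → "nsvelj".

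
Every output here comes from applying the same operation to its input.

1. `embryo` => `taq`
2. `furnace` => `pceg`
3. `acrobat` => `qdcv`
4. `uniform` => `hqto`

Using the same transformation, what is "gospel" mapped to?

rgn

Looking at the pairs, the operation is to delete the first 3 characters, then shift every letter 2 places forward in the alphabet (wrapping around).
Starting from "gospel": after the first operation, "pel"; after the second, "rgn".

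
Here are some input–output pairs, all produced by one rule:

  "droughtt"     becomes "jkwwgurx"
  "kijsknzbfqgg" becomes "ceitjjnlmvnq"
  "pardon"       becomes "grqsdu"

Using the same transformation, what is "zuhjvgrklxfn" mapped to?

unoaiqcxkmyj

The pattern: swap the front and back halves of the string, then shift every letter 3 places forward in the alphabet (wrapping around).
Applying both steps to "zuhjvgrklxfn": "rklxfnzuhjvg", then "unoaiqcxkmyj".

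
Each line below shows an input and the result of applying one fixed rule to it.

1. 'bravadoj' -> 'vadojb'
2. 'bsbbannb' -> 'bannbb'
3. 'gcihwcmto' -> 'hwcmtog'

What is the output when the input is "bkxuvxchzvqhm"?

What's happening: move the first character to the end, then delete the first 2 characters.
"bkxuvxchzvqhm" → "kxuvxchzvqhmb" → "uvxchzvqhmb".
(Check on "bravadoj": → "ravadojb" → "vadojb" ✓)

uvxchzvqhmb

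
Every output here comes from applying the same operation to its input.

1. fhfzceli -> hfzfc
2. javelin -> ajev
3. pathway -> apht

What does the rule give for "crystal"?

Looking at the pairs, the operation is to delete the last 3 characters, then swap each adjacent pair of characters (1↔2, 3↔4, ...).
Applying both steps to "crystal": "crys", then "rcsy".
(Check on "pathway": → "path" → "apht" ✓)

rcsy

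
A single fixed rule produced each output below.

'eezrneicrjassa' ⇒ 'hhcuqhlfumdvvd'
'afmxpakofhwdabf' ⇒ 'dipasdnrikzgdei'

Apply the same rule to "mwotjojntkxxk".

pzrwmrmqwnaan

Looking at the pairs, the operation is to shift every letter 3 places forward in the alphabet (wrapping around).
Applying that to "mwotjojntkxxk" gives "pzrwmrmqwnaan".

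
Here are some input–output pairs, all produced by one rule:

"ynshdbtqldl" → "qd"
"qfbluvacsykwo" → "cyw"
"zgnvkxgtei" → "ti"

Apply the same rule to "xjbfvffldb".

lb

Rule — keep every other character starting from the second (positions 2nd, 4th, 6th, ...), then delete the first 3 characters.
For "xjbfvffldb", step one produces "jfflb"; step two turns that into "lb".
(Check on "ynshdbtqldl": → "nhbqd" → "qd" ✓)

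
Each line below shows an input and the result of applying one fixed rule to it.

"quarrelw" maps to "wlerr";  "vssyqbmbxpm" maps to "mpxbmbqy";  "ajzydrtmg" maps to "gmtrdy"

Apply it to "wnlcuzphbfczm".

The transformation: reverse the string, then delete the last 3 characters.
Starting from "wnlcuzphbfczm": after the first operation, "mzcfbhpzuclnw"; after the second, "mzcfbhpzuc".

mzcfbhpzuc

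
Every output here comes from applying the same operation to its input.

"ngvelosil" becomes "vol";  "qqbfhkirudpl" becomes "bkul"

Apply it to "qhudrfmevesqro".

ufvq

Each output is the input with this applied: keep one character in every 3, starting at position 3 (positions 3rd, 6th, 9th, ...).
For "qhudrfmevesqro" the result is "ufvq".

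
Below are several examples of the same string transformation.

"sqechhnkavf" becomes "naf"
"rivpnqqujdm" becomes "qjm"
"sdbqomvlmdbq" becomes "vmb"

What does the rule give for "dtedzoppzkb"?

pzb

The pattern: keep every other character starting from the first (positions 1st, 3rd, 5th, ...), then delete the first 3 characters.
For "dtedzoppzkb", step one produces "dezpzb"; step two turns that into "pzb".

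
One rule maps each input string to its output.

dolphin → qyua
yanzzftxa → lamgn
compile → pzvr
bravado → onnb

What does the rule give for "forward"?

senq

The pattern: keep every other character starting from the first (positions 1st, 3rd, 5th, ...), then shift every letter 13 places forward in the alphabet (wrapping around) — i.e. ROT13.
"forward" → "frad" → "senq".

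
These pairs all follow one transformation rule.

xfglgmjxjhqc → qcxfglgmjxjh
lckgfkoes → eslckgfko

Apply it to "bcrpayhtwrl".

Rule — move the last 2 characters to the front (rotate right by 2).
Doing the same to "bcrpayhtwrl": "rlbcrpayhtw".

rlbcrpayhtw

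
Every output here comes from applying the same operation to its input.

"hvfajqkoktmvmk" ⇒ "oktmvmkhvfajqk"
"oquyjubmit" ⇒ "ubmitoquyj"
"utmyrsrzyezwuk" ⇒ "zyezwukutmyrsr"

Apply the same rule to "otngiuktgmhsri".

tgmhsriotngiuk

What's happening: swap the front and back halves of the string.
Applying that to "otngiuktgmhsri" gives "tgmhsriotngiuk".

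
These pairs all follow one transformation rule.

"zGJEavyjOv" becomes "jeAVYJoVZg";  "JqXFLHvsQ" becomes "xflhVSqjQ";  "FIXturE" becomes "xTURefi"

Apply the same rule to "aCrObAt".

Looking at the pairs, the operation is to flip the case of every letter, then move the first 2 characters to the end (rotate left by 2).
"aCrObAt" → "AcRoBaT" → "RoBaTAc".
(Check on "zGJEavyjOv": → "ZgjeAVYJoV" → "jeAVYJoVZg" ✓)

RoBaTAc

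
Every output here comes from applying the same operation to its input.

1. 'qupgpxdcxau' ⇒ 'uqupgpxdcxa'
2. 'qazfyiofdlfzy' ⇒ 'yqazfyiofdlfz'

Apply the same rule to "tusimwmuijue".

etusimwmuiju

In each case the input is transformed by: move the last character to the front.
For "tusimwmuijue" the result is "etusimwmuiju".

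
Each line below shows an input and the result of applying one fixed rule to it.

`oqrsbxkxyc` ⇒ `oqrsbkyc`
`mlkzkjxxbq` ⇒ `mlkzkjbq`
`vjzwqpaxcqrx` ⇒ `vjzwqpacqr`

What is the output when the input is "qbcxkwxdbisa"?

The transformation: remove every "x".
Doing the same to "qbcxkwxdbisa": "qbckwdbisa".

qbckwdbisa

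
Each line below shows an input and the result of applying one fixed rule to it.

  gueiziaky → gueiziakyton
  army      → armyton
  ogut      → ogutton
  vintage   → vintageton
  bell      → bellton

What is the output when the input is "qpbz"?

qpbzton

The rule is to append "ton".
On "qpbz" that produces "qpbzton".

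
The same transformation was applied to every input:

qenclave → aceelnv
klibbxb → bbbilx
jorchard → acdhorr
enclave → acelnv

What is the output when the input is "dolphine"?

ehilnop

Looking at the pairs, the operation is to delete the first character, then sort the characters into alphabetical order.
For "dolphine" the result is "ehilnop".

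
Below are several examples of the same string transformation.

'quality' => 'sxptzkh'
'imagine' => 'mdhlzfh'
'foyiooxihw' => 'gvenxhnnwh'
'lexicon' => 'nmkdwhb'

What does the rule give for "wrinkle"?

kdvqhmj

The rule is to move the last 2 characters to the front (rotate right by 2), then shift every letter 1 place backward in the alphabet (wrapping around).
Starting from "wrinkle": after the first operation, "lewrink"; after the second, "kdvqhmj".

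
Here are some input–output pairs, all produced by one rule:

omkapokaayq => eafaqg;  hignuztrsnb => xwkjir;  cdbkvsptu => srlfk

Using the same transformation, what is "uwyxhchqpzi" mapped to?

The transformation: shift every letter 10 places backward in the alphabet (wrapping around), then keep every other character starting from the first (positions 1st, 3rd, 5th, ...).
"uwyxhchqpzi" → "kmonxsxgfpy" → "koxxfy".

koxxfy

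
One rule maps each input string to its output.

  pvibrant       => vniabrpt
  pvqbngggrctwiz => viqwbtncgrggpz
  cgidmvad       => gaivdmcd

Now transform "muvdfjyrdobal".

Looking at the pairs, the operation is to take characters alternately from the front and the back (1st, last, 2nd, 2nd-last, ...), then move the first 2 characters to the end (rotate left by 2).
Applying that to "muvdfjyrdobal" gives "uavbdofdjryml".

uavbdofdjryml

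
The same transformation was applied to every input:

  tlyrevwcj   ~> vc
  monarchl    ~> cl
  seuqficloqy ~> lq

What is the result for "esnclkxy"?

Each output is the input with this applied: keep every other character starting from the second (positions 2nd, 4th, 6th, ...), then keep only the last 2 characters.
Starting from "esnclkxy": after the first operation, "scky"; after the second, "ky".

ky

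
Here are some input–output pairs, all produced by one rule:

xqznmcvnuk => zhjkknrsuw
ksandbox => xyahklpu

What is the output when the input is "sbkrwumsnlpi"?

yfhijkmopprt

In each case the input is transformed by: sort the characters into alphabetical order, then shift every letter 3 places backward in the alphabet (wrapping around).
"sbkrwumsnlpi" → "biklmnprssuw" → "yfhijkmopprt".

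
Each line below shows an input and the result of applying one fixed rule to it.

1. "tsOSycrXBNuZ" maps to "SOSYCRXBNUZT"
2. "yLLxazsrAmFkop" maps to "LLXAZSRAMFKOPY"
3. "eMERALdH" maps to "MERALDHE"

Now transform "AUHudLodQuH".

UHUDLODQUHA

In each case the input is transformed by: move the first character to the end, then convert every letter to uppercase.
Starting from "AUHudLodQuH": after the first operation, "UHudLodQuHA"; after the second, "UHUDLODQUHA".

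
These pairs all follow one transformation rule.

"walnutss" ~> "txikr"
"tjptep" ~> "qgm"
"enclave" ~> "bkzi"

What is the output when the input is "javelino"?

Rule — delete the last 3 characters, then shift every letter 3 places backward in the alphabet (wrapping around).
Working it through for "javelino": intermediate "javel", final "gxsbi".

gxsbi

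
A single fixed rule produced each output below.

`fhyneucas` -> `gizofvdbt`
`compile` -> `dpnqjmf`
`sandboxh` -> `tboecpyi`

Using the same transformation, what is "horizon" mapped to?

Rule — shift every letter 1 place forward in the alphabet (wrapping around).
"horizon" → "ipsjapo".

ipsjapo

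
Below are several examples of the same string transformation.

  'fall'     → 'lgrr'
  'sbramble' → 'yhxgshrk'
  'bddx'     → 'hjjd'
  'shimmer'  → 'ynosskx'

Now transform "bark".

hgxq

The transformation: shift every letter 6 places forward in the alphabet (wrapping around).
For "bark" the result is "hgxq".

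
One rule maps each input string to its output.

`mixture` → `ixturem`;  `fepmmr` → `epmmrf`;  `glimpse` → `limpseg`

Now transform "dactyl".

Rule — move the first character to the end.
"dactyl" → "actyld".

actyld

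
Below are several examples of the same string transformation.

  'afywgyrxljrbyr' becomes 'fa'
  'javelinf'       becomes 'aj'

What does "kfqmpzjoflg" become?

Looking at the pairs, the operation is to swap each adjacent pair of characters (1↔2, 3↔4, ...), then keep only the first 2 characters.
Working it through for "kfqmpzjoflg": intermediate "fkmqzpojlfg", final "fk".

fk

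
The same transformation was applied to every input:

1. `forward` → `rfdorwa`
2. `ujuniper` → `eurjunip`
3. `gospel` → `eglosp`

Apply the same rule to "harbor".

Rule — swap the first and last characters, then move the last 2 characters to the front (rotate right by 2).
On "harbor" that produces "ohrarb".

ohrarb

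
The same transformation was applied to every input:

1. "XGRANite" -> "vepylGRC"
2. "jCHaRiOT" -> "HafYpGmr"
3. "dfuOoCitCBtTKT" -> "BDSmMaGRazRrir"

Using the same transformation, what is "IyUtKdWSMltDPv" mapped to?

gWsRiBuqkJRbnT

In each case the input is transformed by: flip the case of every letter, then shift every letter 2 places backward in the alphabet (wrapping around).
On "IyUtKdWSMltDPv": the first step gives "iYuTkDwsmLTdpV", and the second then gives "gWsRiBuqkJRbnT".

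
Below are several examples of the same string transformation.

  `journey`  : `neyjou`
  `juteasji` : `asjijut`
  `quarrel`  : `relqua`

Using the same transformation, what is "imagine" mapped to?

ineima

The pattern: move the first 3 characters to the end (rotate left by 3), then delete the first character.
For "imagine", step one produces "gineima"; step two turns that into "ineima".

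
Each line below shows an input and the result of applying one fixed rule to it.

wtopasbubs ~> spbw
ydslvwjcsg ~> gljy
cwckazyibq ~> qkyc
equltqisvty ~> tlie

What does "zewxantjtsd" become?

The pattern: keep one character in every 3, starting at position 1 (positions 1st, 4th, 7th, ...), then swap the first and last characters.
Starting from "zewxantjtsd": after the first operation, "zxts"; after the second, "sxtz".
(Check on "wtopasbubs": → "wpbs" → "spbw" ✓)

sxtz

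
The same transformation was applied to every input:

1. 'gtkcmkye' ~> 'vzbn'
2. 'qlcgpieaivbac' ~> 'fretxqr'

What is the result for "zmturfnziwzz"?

Rule — shift every letter 11 places backward in the alphabet (wrapping around), then keep every other character starting from the first (positions 1st, 3rd, 5th, ...).
Applying both steps to "zmturfnziwzz": "obijgucoxloo", then "oigcxo".

oigcxo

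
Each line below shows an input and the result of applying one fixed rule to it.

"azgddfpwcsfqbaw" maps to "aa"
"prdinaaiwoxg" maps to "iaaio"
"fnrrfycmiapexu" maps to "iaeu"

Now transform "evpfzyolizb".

Looking at the pairs, the operation is to keep only the vowels.
For "evpfzyolizb" the result is "eoi".

eoi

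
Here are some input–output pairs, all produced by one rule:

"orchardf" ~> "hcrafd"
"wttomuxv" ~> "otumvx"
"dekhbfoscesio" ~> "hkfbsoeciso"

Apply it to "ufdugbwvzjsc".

udbgvwjzcs

Looking at the pairs, the operation is to delete the first 2 characters, then swap each adjacent pair of characters (1↔2, 3↔4, ...).
On "ufdugbwvzjsc": the first step gives "dugbwvzjsc", and the second then gives "udbgvwjzcs".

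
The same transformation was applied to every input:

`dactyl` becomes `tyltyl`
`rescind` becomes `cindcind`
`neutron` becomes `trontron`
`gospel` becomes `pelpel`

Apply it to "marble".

In each case the input is transformed by: delete the first 3 characters, then write the whole string twice.
"marble" → "ble" → "bleble".

bleble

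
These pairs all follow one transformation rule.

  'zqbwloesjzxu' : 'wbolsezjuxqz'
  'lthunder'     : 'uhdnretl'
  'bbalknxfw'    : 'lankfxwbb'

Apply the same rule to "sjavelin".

The transformation: swap each adjacent pair of characters (1↔2, 3↔4, ...), then move the first 2 characters to the end (rotate left by 2).
Working it through for "sjavelin": intermediate "jsvaleni", final "valenijs".

valenijs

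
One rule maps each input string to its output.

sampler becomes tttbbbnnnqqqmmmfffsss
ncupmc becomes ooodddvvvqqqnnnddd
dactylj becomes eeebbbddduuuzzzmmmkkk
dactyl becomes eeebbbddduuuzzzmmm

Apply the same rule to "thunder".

The rule is to shift every letter 1 place forward in the alphabet (wrapping around), then repeat every character 3 times.
On "thunder" that produces "uuuiiivvvoooeeefffsss".

uuuiiivvvoooeeefffsss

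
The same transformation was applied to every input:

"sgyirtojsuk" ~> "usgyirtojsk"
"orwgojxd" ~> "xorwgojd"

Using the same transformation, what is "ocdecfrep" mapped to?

eocdecfrp

In each case the input is transformed by: move the last character to the front, then swap the first and last characters.
Applying both steps to "ocdecfrep": "pocdecfre", then "eocdecfrp".
(Check on "orwgojxd": → "dorwgojx" → "xorwgojd" ✓)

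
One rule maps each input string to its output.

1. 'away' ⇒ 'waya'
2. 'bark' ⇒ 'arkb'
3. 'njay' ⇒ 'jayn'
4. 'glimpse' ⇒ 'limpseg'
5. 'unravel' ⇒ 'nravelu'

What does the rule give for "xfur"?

The transformation: move the first character to the end.
Applying that to "xfur" gives "furx".

furx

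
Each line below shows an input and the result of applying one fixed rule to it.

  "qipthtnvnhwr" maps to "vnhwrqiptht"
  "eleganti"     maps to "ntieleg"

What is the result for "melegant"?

antmele

Looking at the pairs, the operation is to swap the front and back halves of the string, then delete the first character.
Working it through for "melegant": intermediate "gantmele", final "antmele".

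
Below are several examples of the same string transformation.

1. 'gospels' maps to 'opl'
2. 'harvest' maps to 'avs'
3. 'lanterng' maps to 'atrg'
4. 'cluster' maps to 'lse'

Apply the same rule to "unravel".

nae

What's happening: keep every other character starting from the second (positions 2nd, 4th, 6th, ...).
For "unravel" the result is "nae".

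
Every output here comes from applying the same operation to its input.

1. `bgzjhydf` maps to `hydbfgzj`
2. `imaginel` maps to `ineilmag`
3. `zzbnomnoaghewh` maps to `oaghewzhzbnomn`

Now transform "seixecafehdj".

The transformation: swap the first and last characters, then swap the front and back halves of the string.
Applying that to "seixecafehdj" gives "afehdsjeixec".

afehdsjeixec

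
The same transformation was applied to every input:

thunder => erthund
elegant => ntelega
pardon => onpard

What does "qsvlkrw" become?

rwqsvlk

What's happening: move the last 2 characters to the front (rotate right by 2).
Applying that to "qsvlkrw" gives "rwqsvlk".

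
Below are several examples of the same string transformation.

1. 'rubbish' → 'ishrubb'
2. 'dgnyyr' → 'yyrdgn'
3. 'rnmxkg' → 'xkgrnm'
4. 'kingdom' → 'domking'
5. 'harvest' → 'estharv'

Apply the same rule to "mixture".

uremixt

Looking at the pairs, the operation is to move the last 3 characters to the front (rotate right by 3).
"mixture" → "uremixt".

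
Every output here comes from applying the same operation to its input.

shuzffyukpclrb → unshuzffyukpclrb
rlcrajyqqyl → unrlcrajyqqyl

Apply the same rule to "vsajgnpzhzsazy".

In each case the input is transformed by: prepend "un".
So "vsajgnpzhzsazy" becomes "unvsajgnpzhzsazy".

unvsajgnpzhzsazy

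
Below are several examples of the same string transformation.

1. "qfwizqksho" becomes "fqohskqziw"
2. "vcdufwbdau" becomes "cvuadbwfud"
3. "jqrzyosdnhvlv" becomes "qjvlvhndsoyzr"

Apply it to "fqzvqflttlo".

The transformation: move the first 2 characters to the end (rotate left by 2), then reverse the string.
"fqzvqflttlo" → "zvqflttlofq" → "qfolttlfqvz".
(Check on "qfwizqksho": → "wizqkshoqf" → "fqohskqziw" ✓)

qfolttlfqvz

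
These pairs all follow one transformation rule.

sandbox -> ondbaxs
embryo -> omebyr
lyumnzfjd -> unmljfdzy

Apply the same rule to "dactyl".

The pattern: sort the characters into reverse alphabetical order, then move the first 2 characters to the end (rotate left by 2).
"dactyl" → "ytldca" → "ldcayt".

ldcayt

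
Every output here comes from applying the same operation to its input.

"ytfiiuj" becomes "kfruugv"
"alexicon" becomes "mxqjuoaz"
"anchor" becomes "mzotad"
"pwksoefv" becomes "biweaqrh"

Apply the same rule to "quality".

cgmxufk

The rule is to shift every letter 12 places forward in the alphabet (wrapping around).
"quality" → "cgmxufk".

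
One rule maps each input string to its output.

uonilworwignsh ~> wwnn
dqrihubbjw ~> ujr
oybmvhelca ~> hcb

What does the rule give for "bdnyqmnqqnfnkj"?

mqnn

The rule is to keep one character in every 3, starting at position 3 (positions 3rd, 6th, 9th, ...), then move the first character to the end.
On "bdnyqmnqqnfnkj" that produces "mqnn".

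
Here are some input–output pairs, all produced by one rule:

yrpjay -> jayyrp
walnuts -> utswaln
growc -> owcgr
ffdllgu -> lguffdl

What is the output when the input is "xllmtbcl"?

What's happening: move the last 3 characters to the front (rotate right by 3).
Doing the same to "xllmtbcl": "bclxllmt".

bclxllmt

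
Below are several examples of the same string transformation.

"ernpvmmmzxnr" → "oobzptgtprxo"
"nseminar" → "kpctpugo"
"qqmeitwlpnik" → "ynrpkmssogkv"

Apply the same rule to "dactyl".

The rule is to shift every letter 2 places forward in the alphabet (wrapping around), then swap the front and back halves of the string.
On "dactyl": the first step gives "fcevan", and the second then gives "vanfce".

vanfce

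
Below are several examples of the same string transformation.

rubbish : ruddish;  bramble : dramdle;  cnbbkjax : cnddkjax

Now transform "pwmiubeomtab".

The rule is to replace every "b" with "d".
"pwmiubeomtab" → "pwmiudeomtad".

pwmiudeomtad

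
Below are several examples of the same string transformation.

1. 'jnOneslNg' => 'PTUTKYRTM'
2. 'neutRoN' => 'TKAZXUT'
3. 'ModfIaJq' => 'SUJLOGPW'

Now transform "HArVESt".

Rule — shift every letter 6 places forward in the alphabet (wrapping around), then convert every letter to uppercase.
For "HArVESt", step one produces "NGxBKYz"; step two turns that into "NGXBKYZ".

NGXBKYZ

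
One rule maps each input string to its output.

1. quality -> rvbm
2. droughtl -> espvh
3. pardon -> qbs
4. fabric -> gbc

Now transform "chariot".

dibs

Looking at the pairs, the operation is to shift every letter 1 place forward in the alphabet (wrapping around), then delete the last 3 characters.
"chariot" → "dibsjpu" → "dibs".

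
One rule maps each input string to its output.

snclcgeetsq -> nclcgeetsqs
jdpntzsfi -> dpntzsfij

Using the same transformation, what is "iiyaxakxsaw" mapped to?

iyaxakxsawi

What's happening: move the first character to the end.
So "iiyaxakxsaw" becomes "iyaxakxsawi".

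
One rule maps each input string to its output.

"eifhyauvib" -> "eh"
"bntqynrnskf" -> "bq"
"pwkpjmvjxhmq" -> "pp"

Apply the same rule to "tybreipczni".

Rule — keep one character in every 3, starting at position 1 (positions 1st, 4th, 7th, ...), then keep only the first 2 characters.
On "tybreipczni": the first step gives "trpn", and the second then gives "tr".

tr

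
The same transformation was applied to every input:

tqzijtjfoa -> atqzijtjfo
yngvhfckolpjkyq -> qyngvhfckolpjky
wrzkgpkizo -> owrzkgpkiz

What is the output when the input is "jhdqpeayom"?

In each case the input is transformed by: move the last character to the front.
Applying that to "jhdqpeayom" gives "mjhdqpeayo".

mjhdqpeayo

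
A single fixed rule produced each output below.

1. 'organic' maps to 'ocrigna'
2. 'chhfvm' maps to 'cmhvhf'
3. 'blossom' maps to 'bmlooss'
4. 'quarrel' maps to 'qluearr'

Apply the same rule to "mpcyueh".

mhpecuy

The rule is to take characters alternately from the front and the back (1st, last, 2nd, 2nd-last, ...).
"mpcyueh" → "mhpecuy".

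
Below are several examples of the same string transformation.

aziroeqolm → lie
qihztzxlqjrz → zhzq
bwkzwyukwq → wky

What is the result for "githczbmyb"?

What's happening: keep one character in every 3, starting at position 3 (positions 3rd, 6th, 9th, ...), then move the last character to the front.
On "githczbmyb": the first step gives "tzy", and the second then gives "ytz".

ytz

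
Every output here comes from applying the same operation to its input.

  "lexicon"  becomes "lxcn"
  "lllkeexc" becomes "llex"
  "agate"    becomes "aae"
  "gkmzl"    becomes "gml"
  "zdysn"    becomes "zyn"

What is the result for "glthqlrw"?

gtqr

The pattern: keep every other character starting from the first (positions 1st, 3rd, 5th, ...).
Doing the same to "glthqlrw": "gtqr".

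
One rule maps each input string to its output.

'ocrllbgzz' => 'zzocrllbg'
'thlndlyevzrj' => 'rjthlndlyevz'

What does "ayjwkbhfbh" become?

The rule is to move the last 2 characters to the front (rotate right by 2).
For "ayjwkbhfbh" the result is "bhayjwkbhf".

bhayjwkbhf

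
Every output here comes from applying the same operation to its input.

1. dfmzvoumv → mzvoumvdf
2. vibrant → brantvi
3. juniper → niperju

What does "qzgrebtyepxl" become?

grebtyepxlqz

In each case the input is transformed by: move the first 2 characters to the end (rotate left by 2).
So "qzgrebtyepxl" becomes "grebtyepxlqz".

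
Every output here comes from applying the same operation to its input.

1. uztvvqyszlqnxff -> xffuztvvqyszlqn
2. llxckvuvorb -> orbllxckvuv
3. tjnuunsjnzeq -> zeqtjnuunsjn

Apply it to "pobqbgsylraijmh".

The pattern: move the last 3 characters to the front (rotate right by 3).
Applying that to "pobqbgsylraijmh" gives "jmhpobqbgsylrai".

jmhpobqbgsylrai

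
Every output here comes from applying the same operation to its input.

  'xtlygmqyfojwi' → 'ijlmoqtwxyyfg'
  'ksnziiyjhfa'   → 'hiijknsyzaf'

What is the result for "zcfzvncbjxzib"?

The pattern: sort the characters into alphabetical order, then move the first 2 characters to the end (rotate left by 2).
Starting from "zcfzvncbjxzib": after the first operation, "bbccfijnvxzzz"; after the second, "ccfijnvxzzzbb".
(Check on "ksnziiyjhfa": → "afhiijknsyz" → "hiijknsyzaf" ✓)

ccfijnvxzzzbb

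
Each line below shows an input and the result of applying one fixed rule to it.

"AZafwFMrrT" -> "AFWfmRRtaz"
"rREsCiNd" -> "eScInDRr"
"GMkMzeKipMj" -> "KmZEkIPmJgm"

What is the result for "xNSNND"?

snndXn

The pattern: move the first 2 characters to the end (rotate left by 2), then flip the case of every letter.
Applying both steps to "xNSNND": "SNNDxN", then "snndXn".
(Check on "rREsCiNd": → "EsCiNdrR" → "eScInDRr" ✓)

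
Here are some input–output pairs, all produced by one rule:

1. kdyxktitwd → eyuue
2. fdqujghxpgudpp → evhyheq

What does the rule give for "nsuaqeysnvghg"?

tbftwi

Rule — keep every other character starting from the second (positions 2nd, 4th, 6th, ...), then shift every letter 1 place forward in the alphabet (wrapping around).
On "nsuaqeysnvghg" that produces "tbftwi".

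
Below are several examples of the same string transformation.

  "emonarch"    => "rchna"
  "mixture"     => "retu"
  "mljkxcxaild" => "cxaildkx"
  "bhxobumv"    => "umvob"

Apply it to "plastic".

icst

The rule is to delete the first 3 characters, then move the first 2 characters to the end (rotate left by 2).
For "plastic", step one produces "stic"; step two turns that into "icst".
(Check on "mixture": → "ture" → "retu" ✓)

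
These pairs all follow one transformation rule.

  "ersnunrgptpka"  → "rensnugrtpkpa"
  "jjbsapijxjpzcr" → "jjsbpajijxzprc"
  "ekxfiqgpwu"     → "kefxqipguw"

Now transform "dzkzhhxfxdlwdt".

zdzkhhfxdxwltd

The pattern: swap each adjacent pair of characters (1↔2, 3↔4, ...).
On "dzkzhhxfxdlwdt" that produces "zdzkhhfxdxwltd".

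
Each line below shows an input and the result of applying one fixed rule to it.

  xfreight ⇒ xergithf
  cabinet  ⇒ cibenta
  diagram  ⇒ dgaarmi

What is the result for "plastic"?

psaitcl

Each output is the input with this applied: swap each adjacent pair of characters (1↔2, 3↔4, ...), then move the first character to the end.
"plastic" → "psaitcl".
(Check on "xfreight": → "fxergith" → "xergithf" ✓)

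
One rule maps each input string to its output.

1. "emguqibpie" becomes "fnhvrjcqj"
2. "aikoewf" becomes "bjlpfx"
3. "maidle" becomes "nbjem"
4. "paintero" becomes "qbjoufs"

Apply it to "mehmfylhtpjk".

Rule — delete the last character, then shift every letter 1 place forward in the alphabet (wrapping around).
For "mehmfylhtpjk", step one produces "mehmfylhtpj"; step two turns that into "nfingzmiuqk".

nfingzmiuqk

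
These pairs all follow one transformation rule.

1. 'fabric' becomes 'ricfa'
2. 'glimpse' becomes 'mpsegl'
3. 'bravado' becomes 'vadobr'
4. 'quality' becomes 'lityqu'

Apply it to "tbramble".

ambletb

The transformation: move the first 2 characters to the end (rotate left by 2), then delete the first character.
Applying both steps to "tbramble": "rambletb", then "ambletb".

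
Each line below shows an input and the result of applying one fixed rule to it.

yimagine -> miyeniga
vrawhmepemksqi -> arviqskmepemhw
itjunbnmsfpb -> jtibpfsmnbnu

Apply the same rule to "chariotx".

The pattern: move the first 3 characters to the end (rotate left by 3), then reverse the string.
Working it through for "chariotx": intermediate "riotxcha", final "ahcxtoir".

ahcxtoir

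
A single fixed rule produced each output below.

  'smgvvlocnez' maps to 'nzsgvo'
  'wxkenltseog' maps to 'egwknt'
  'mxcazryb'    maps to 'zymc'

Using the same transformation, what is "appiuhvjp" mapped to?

In each case the input is transformed by: keep every other character starting from the first (positions 1st, 3rd, 5th, ...), then move the last 2 characters to the front (rotate right by 2).
On "appiuhvjp": the first step gives "apuvp", and the second then gives "vpapu".

vpapu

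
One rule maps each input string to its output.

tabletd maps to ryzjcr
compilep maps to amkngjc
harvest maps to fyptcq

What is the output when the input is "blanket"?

zjylic

The pattern: delete the last character, then shift every letter 2 places backward in the alphabet (wrapping around).
Applying that to "blanket" gives "zjylic".
(Check on "harvest": → "harves" → "fyptcq" ✓)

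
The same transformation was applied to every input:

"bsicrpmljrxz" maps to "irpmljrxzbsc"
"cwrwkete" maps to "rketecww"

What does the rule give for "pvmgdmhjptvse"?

The transformation: move the first 3 characters to the end (rotate left by 3), then swap the first and last characters.
"pvmgdmhjptvse" → "gdmhjptvsepvm" → "mdmhjptvsepvg".

mdmhjptvsepvg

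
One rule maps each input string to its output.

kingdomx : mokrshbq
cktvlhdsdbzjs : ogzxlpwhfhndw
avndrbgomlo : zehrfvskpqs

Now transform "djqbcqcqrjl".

The transformation: swap each adjacent pair of characters (1↔2, 3↔4, ...), then shift every letter 4 places forward in the alphabet (wrapping around).
Working it through for "djqbcqcqrjl": intermediate "jdbqqcqcjrl", final "nhfuugugnvp".
(Check on "kingdomx": → "ikgnodxm" → "mokrshbq" ✓)

nhfuugugnvp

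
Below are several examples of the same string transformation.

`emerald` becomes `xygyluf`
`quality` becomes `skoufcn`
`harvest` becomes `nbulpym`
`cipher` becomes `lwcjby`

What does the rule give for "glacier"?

lafuwcy

The rule is to shift every letter 6 places backward in the alphabet (wrapping around), then move the last character to the front.
On "glacier": the first step gives "afuwcyl", and the second then gives "lafuwcy".
(Check on "harvest": → "bulpymn" → "nbulpym" ✓)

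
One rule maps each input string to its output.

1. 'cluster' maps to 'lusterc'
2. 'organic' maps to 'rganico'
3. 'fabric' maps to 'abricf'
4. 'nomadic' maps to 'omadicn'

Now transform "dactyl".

actyld

Each output is the input with this applied: move the first character to the end.
Doing the same to "dactyl": "actyld".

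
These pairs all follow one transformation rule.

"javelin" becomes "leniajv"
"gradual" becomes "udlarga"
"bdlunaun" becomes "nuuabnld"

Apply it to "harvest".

evtsahr

Rule — move the first 3 characters to the end (rotate left by 3), then swap each adjacent pair of characters (1↔2, 3↔4, ...).
Starting from "harvest": after the first operation, "vesthar"; after the second, "evtsahr".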